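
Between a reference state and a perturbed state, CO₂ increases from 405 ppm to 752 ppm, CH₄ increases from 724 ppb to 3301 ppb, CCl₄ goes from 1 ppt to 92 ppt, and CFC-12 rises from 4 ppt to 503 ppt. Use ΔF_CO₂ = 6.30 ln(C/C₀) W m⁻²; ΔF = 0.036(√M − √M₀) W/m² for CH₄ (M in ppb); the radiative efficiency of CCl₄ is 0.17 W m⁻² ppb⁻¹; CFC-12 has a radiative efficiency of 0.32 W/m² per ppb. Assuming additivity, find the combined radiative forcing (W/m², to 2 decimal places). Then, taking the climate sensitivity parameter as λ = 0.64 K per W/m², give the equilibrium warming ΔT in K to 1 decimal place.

CO₂: 6.30 × ln(752/405) = 6.30 × ln(1.85679) = 6.30 × 0.61885 = 3.8988 W/m².
CH₄: 0.036 × (√3301 − √724) = 0.036 × (57.4543 − 26.9072) = 0.036 × 30.5471 = 1.0997 W/m².
CCl₄: Δ = 92 − 1 = 91 ppt = 0.091 ppb; ΔF = 0.17 × 0.091 = 0.0155 W/m².
CFC-12: Δ = 503 − 4 = 499 ppt = 0.499 ppb; ΔF = 0.32 × 0.499 = 0.1597 W/m².
Total ΔF = 3.8988 + 1.0997 + 0.0155 + 0.1597 = 5.1737 W/m².
ΔT = λ ΔF = 0.64 × 5.17 = 3.3088 K.

ΔF = 5.17 W/m²; ΔT = 3.3 K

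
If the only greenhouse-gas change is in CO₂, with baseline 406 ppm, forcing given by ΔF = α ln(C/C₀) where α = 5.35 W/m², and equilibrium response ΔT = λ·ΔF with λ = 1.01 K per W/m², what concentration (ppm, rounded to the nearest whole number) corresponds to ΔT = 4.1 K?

C ≈ 867 ppm

Required forcing: ΔF = ΔT/λ = 4.1/1.01 = 4.0594 W/m².
Then ln(C/406) = ΔF/5.35 = 4.0594/5.35 = 0.75877.
So C = 406 × e^0.75877 = 406 × 2.13565 = 867.07 ppm.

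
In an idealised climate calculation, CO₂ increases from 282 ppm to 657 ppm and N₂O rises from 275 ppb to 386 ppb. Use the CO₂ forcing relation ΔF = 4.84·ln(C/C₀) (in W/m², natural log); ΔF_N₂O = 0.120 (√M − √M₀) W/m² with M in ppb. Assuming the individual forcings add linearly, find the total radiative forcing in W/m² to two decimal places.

ΔF = 4.46 W/m²

CO₂: 4.84 × ln(657/282) = 4.84 × ln(2.32979) = 4.84 × 0.84578 = 4.0936 W/m².
N₂O: 0.120 × (√386 − √275) = 0.120 × (19.6469 − 16.5831) = 0.120 × 3.0638 = 0.3677 W/m².
Total ΔF = 4.0936 + 0.3677 = 4.4613 W/m².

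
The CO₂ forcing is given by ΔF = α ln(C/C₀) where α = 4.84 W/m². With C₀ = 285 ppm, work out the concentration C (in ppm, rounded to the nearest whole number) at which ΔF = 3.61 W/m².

C ≈ 601 ppm

Set 4.84 ln(C/285) = 3.61, so ln(C/285) = 3.61/4.84 = 0.74587.
Then C/285 = e^0.74587 = 2.10827, giving C = 285 × 2.10827 = 600.86 ppm.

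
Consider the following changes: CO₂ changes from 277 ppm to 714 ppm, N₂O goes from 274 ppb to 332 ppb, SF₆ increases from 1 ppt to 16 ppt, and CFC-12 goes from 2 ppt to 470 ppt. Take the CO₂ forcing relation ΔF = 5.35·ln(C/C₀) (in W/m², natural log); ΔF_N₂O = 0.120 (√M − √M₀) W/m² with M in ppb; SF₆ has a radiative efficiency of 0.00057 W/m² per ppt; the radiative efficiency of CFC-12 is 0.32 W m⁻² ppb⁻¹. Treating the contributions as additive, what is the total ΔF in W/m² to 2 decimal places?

CO₂: 5.35 × ln(714/277) = 5.35 × ln(2.57762) = 5.35 × 0.94687 = 5.0658 W/m².
N₂O: 0.120 × (√332 − √274) = 0.120 × (18.2209 − 16.5529) = 0.120 × 1.6680 = 0.2002 W/m².
SF₆: ΔF = 0.00057 × (16 − 1) = 0.00057 × 15 = 0.0086 W/m².
CFC-12: Δ = 470 − 2 = 468 ppt = 0.468 ppb; ΔF = 0.32 × 0.468 = 0.1498 W/m².
Total ΔF = 5.0658 + 0.2002 + 0.0086 + 0.1498 = 5.4244 W/m².

ΔF = 5.42 W/m²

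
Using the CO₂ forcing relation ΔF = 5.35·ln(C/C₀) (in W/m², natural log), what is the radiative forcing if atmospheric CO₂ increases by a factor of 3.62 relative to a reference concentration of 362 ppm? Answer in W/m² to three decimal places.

ΔF = 6.883 W/m²

Because the forcing depends only on the ratio C/C₀, the initial concentration does not enter.
ΔF = 5.35 × ln(3.62) = 5.35 × 1.28647 = 6.8826 W/m².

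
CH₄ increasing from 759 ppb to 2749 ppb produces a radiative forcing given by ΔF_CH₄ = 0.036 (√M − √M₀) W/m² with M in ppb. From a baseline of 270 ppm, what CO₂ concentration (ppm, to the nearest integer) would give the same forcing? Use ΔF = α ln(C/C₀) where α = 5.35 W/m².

C ≈ 319 ppm

CH₄ forcing: 0.036 × (√2749 − √759) = 0.036 × (52.4309 − 27.5500) = 0.036 × 24.8809 = 0.89571 W/m².
Set 5.35 ln(C/270) = 0.89571: ln(C/270) = 0.89571/5.35 = 0.16742, so C = 270 × e^0.16742 = 270 × 1.18225 = 319.21 ppm.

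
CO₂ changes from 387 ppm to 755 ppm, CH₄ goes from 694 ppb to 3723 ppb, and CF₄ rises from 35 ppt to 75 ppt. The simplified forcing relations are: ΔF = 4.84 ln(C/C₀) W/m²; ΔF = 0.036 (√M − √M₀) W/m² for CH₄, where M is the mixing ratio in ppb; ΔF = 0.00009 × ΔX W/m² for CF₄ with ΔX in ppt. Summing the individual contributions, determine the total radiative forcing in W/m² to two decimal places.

ΔF = 4.49 W/m²

CO₂: 4.84 × ln(755/387) = 4.84 × ln(1.95090) = 4.84 × 0.66829 = 3.2345 W/m².
CH₄: 0.036 × (√3723 − √694) = 0.036 × (61.0164 − 26.3439) = 0.036 × 34.6725 = 1.2482 W/m².
CF₄: ΔF = 0.00009 × (75 − 35) = 0.00009 × 40 = 0.0036 W/m².
Total ΔF = 3.2345 + 1.2482 + 0.0036 = 4.4863 W/m².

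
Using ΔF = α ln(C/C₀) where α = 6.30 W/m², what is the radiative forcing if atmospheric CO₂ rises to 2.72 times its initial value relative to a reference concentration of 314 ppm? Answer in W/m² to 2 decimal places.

Because the forcing depends only on the ratio C/C₀, the initial concentration does not enter.
ΔF = 6.30 × ln(2.72) = 6.30 × 1.00063 = 6.3040 W/m².

ΔF = 6.30 W/m²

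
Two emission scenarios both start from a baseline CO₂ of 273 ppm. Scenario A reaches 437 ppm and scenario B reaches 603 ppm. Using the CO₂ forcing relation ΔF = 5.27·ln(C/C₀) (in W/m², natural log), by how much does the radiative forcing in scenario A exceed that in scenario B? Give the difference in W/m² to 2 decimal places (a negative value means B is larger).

ΔF_A = 5.27 ln(437/273) = 5.27 × 0.47046 = 2.4793 W/m².
ΔF_B = 5.27 ln(603/273) = 5.27 × 0.79245 = 4.1762 W/m².
Difference: 2.4793 − 4.1762 = -1.6969 W/m².

ΔF_A − ΔF_B = -1.70 W/m²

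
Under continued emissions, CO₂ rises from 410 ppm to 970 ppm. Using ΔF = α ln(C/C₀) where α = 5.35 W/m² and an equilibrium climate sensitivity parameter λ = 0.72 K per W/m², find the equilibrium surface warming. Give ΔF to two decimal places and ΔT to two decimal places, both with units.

CO₂: 5.35 × ln(970/410) = 5.35 × ln(2.36585) = 5.35 × 0.86114 = 4.6071 W/m².
ΔT = λ ΔF = 0.72 × 4.61 = 3.3192 K.

ΔF = 4.61 W/m²; ΔT = 3.32 K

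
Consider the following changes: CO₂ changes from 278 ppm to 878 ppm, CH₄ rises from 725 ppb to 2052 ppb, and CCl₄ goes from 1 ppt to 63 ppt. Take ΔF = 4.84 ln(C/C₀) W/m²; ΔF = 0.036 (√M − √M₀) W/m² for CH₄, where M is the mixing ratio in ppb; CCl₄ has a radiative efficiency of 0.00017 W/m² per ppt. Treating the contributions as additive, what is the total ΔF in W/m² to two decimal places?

ΔF = 6.24 W/m²

CO₂: 4.84 × ln(878/278) = 4.84 × ln(3.15827) = 4.84 × 1.15002 = 5.5661 W/m².
CH₄: 0.036 × (√2052 − √725) = 0.036 × (45.2990 − 26.9258) = 0.036 × 18.3732 = 0.6614 W/m².
CCl₄: ΔF = 0.00017 × (63 − 1) = 0.00017 × 62 = 0.0105 W/m².
Total ΔF = 5.5661 + 0.6614 + 0.0105 = 6.2380 W/m².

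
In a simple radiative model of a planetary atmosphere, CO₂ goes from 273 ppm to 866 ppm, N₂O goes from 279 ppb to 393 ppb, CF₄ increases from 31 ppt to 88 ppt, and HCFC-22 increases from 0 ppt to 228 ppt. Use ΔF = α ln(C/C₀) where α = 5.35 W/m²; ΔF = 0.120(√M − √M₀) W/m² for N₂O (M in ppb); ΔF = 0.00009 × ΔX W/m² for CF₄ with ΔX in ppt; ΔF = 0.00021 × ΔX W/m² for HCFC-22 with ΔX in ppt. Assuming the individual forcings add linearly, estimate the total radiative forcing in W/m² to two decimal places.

ΔF = 6.60 W/m²

CO₂: 5.35 × ln(866/273) = 5.35 × ln(3.17216) = 5.35 × 1.15441 = 6.1761 W/m².
N₂O: 0.120 × (√393 − √279) = 0.120 × (19.8242 − 16.7033) = 0.120 × 3.1209 = 0.3745 W/m².
CF₄: ΔF = 0.00009 × (88 − 31) = 0.00009 × 57 = 0.0051 W/m².
HCFC-22: ΔF = 0.00021 × (228 − 0) = 0.00021 × 228 = 0.0479 W/m².
Total ΔF = 6.1761 + 0.3745 + 0.0051 + 0.0479 = 6.6036 W/m².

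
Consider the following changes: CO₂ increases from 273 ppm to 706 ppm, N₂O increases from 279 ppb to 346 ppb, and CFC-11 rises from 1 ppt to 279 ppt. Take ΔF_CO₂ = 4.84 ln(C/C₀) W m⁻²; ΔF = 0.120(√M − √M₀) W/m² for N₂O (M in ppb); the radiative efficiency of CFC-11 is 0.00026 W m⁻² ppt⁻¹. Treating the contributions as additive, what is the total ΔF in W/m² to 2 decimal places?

CO₂: 4.84 × ln(706/273) = 4.84 × ln(2.58608) = 4.84 × 0.95014 = 4.5987 W/m².
N₂O: 0.120 × (√346 − √279) = 0.120 × (18.6011 − 16.7033) = 0.120 × 1.8978 = 0.2277 W/m².
CFC-11: ΔF = 0.00026 × (279 − 1) = 0.00026 × 278 = 0.0723 W/m².
Total ΔF = 4.5987 + 0.2277 + 0.0723 = 4.8987 W/m².

ΔF = 4.90 W/m²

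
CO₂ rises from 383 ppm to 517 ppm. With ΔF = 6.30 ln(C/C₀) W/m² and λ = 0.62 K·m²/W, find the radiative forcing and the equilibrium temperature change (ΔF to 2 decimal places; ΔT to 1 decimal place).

ΔF = 1.89 W/m²; ΔT = 1.2 K

CO₂: 6.30 × ln(517/383) = 6.30 × ln(1.34987) = 6.30 × 0.30001 = 1.8901 W/m².
ΔT = λ ΔF = 0.62 × 1.89 = 1.1718 K.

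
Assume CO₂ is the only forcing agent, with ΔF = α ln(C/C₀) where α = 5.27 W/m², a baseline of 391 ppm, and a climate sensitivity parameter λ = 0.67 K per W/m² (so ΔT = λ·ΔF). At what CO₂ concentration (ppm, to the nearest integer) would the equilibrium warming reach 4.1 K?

C ≈ 1249 ppm

Required forcing: ΔF = ΔT/λ = 4.1/0.67 = 6.1194 W/m².
Then ln(C/391) = ΔF/5.27 = 6.1194/5.27 = 1.16118.
So C = 391 × e^1.16118 = 391 × 3.19370 = 1248.74 ppm.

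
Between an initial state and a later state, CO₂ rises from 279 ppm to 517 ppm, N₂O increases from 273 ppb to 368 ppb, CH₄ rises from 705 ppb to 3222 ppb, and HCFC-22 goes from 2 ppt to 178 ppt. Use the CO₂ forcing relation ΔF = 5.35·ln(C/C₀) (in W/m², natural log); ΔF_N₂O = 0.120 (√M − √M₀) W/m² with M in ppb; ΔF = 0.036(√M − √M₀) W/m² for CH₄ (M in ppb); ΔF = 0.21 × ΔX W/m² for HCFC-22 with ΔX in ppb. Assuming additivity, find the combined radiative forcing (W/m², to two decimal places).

ΔF = 4.74 W/m²

CO₂: 5.35 × ln(517/279) = 5.35 × ln(1.85305) = 5.35 × 0.61683 = 3.3000 W/m².
N₂O: 0.120 × (√368 − √273) = 0.120 × (19.1833 − 16.5227) = 0.120 × 2.6606 = 0.3193 W/m².
CH₄: 0.036 × (√3222 − √705) = 0.036 × (56.7627 − 26.5518) = 0.036 × 30.2109 = 1.0876 W/m².
HCFC-22: Δ = 178 − 2 = 176 ppt = 0.176 ppb; ΔF = 0.21 × 0.176 = 0.0370 W/m².
Total ΔF = 3.3000 + 0.3193 + 1.0876 + 0.0370 = 4.7439 W/m².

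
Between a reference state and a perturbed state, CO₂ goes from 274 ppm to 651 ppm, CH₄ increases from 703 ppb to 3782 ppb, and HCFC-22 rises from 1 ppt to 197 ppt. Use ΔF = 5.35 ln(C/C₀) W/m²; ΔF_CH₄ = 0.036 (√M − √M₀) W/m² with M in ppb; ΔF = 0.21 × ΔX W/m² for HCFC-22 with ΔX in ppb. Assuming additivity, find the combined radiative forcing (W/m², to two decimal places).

CO₂: 5.35 × ln(651/274) = 5.35 × ln(2.37591) = 5.35 × 0.86538 = 4.6298 W/m².
CH₄: 0.036 × (√3782 − √703) = 0.036 × (61.4980 − 26.5141) = 0.036 × 34.9839 = 1.2594 W/m².
HCFC-22: Δ = 197 − 1 = 196 ppt = 0.196 ppb; ΔF = 0.21 × 0.196 = 0.0412 W/m².
Total ΔF = 4.6298 + 1.2594 + 0.0412 = 5.9304 W/m².

ΔF = 5.93 W/m²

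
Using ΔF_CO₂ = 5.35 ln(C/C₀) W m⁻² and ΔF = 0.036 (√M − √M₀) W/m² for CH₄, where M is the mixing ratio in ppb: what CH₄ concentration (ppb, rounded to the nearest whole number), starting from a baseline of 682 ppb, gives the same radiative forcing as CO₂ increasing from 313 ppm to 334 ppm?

M ≈ 1279 ppb

CO₂ forcing: 5.35 × ln(334/313) = 5.35 × 0.064938 = 0.34742 W/m².
Set 0.036(√M − √682) = 0.34742: √M = 0.34742/0.036 + √682 = 9.6506 + 26.1151 = 35.7657.
M = (35.7657)² = 1279.19 ppb.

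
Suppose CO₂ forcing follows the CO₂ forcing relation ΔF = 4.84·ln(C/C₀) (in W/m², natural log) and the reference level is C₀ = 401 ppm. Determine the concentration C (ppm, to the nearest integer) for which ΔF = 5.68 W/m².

C ≈ 1297 ppm

Set 4.84 ln(C/401) = 5.68, so ln(C/401) = 5.68/4.84 = 1.17355.
Then C/401 = e^1.17355 = 3.23345, giving C = 401 × 3.23345 = 1296.61 ppm.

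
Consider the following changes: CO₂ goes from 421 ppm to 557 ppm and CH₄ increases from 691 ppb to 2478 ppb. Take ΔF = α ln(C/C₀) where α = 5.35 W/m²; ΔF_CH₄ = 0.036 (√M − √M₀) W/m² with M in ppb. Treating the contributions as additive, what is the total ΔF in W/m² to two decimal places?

ΔF = 2.34 W/m²

CO₂: 5.35 × ln(557/421) = 5.35 × ln(1.32304) = 5.35 × 0.27993 = 1.4976 W/m².
CH₄: 0.036 × (√2478 − √691) = 0.036 × (49.7795 − 26.2869) = 0.036 × 23.4926 = 0.8457 W/m².
Total ΔF = 1.4976 + 0.8457 = 2.3433 W/m².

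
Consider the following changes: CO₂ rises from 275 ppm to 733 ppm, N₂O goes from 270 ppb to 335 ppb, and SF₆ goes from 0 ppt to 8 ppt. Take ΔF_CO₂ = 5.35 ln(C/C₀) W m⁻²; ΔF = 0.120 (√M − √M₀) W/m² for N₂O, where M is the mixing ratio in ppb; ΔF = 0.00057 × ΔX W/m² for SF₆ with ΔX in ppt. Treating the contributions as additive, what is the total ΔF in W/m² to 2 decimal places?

ΔF = 5.47 W/m²

CO₂: 5.35 × ln(733/275) = 5.35 × ln(2.66545) = 5.35 × 0.98037 = 5.2450 W/m².
N₂O: 0.120 × (√335 − √270) = 0.120 × (18.3030 − 16.4317) = 0.120 × 1.8713 = 0.2246 W/m².
SF₆: ΔF = 0.00057 × (8 − 0) = 0.00057 × 8 = 0.0046 W/m².
Total ΔF = 5.2450 + 0.2246 + 0.0046 = 5.4742 W/m².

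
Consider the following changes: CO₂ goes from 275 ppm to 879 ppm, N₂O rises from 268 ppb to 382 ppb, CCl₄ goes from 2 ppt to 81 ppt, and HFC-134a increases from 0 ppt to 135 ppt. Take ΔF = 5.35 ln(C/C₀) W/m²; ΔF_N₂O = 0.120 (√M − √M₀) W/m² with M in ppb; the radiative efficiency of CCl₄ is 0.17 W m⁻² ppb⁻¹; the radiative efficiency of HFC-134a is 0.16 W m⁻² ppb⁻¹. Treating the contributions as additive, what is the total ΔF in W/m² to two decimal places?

CO₂: 5.35 × ln(879/275) = 5.35 × ln(3.19636) = 5.35 × 1.16201 = 6.2168 W/m².
N₂O: 0.120 × (√382 − √268) = 0.120 × (19.5448 − 16.3707) = 0.120 × 3.1741 = 0.3809 W/m².
CCl₄: Δ = 81 − 2 = 79 ppt = 0.079 ppb; ΔF = 0.17 × 0.079 = 0.0134 W/m².
HFC-134a: Δ = 135 − 0 = 135 ppt = 0.135 ppb; ΔF = 0.16 × 0.135 = 0.0216 W/m².
Total ΔF = 6.2168 + 0.3809 + 0.0134 + 0.0216 = 6.6327 W/m².

ΔF = 6.63 W/m²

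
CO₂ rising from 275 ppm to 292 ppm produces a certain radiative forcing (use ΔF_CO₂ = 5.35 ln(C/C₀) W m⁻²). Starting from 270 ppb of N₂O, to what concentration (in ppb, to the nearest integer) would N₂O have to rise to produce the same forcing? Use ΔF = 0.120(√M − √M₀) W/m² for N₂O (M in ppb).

CO₂ forcing: 5.35 × ln(292/275) = 5.35 × 0.059983 = 0.32091 W/m².
Set 0.120(√M − √270) = 0.32091: √M = 0.32091/0.120 + √270 = 2.6743 + 16.4317 = 19.1060.
M = (19.1060)² = 365.04 ppb.

M ≈ 365 ppb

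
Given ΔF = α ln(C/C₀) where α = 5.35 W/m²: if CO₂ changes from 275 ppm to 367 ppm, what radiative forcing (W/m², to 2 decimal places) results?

ΔF = 1.54 W/m²

CO₂: 5.35 × ln(367/275) = 5.35 × ln(1.33455) = 5.35 × 0.28859 = 1.5440 W/m².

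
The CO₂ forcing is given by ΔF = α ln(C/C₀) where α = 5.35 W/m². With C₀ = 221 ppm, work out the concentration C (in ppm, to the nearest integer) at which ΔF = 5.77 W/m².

C ≈ 650 ppm

Set 5.35 ln(C/221) = 5.77, so ln(C/221) = 5.77/5.35 = 1.07850.
Then C/221 = e^1.07850 = 2.94027, giving C = 221 × 2.94027 = 649.80 ppm.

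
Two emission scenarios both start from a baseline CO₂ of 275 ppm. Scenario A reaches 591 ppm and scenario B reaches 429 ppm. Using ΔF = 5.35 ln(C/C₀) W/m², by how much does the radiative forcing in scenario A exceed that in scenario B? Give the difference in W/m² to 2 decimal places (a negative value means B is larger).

ΔF_A = 5.35 ln(591/275) = 5.35 × 0.76504 = 4.0930 W/m².
ΔF_B = 5.35 ln(429/275) = 5.35 × 0.44469 = 2.3791 W/m².
Difference: 4.0930 − 2.3791 = 1.7139 W/m².

ΔF_A − ΔF_B = 1.71 W/m²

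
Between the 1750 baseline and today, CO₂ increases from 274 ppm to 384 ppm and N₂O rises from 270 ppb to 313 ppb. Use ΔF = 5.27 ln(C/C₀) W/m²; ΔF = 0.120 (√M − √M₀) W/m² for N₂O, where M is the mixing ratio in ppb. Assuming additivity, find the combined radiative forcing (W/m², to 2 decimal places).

ΔF = 1.93 W/m²

CO₂: 5.27 × ln(384/274) = 5.27 × ln(1.40146) = 5.27 × 0.33751 = 1.7787 W/m².
N₂O: 0.120 × (√313 − √270) = 0.120 × (17.6918 − 16.4317) = 0.120 × 1.2601 = 0.1512 W/m².
Total ΔF = 1.7787 + 0.1512 = 1.9299 W/m².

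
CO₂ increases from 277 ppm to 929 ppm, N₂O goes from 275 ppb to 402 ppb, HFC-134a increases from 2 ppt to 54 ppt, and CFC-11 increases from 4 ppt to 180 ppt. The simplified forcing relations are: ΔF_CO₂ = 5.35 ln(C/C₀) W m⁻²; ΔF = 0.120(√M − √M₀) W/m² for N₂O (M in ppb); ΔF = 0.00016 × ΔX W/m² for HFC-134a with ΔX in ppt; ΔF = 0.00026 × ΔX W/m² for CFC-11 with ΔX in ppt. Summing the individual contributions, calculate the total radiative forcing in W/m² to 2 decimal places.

ΔF = 6.94 W/m²

CO₂: 5.35 × ln(929/277) = 5.35 × ln(3.35379) = 5.35 × 1.21009 = 6.4740 W/m².
N₂O: 0.120 × (√402 − √275) = 0.120 × (20.0499 − 16.5831) = 0.120 × 3.4668 = 0.4160 W/m².
HFC-134a: ΔF = 0.00016 × (54 − 2) = 0.00016 × 52 = 0.0083 W/m².
CFC-11: ΔF = 0.00026 × (180 − 4) = 0.00026 × 176 = 0.0458 W/m².
Total ΔF = 6.4740 + 0.4160 + 0.0083 + 0.0458 = 6.9441 W/m².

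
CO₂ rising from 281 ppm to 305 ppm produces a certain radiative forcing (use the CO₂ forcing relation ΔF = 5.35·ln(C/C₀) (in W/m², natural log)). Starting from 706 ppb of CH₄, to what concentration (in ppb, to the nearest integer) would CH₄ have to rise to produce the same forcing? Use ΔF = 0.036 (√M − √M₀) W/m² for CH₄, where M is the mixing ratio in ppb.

CO₂ forcing: 5.35 × ln(305/281) = 5.35 × 0.081957 = 0.43847 W/m².
Set 0.036(√M − √706) = 0.43847: √M = 0.43847/0.036 + √706 = 12.1797 + 26.5707 = 38.7504.
M = (38.7504)² = 1501.59 ppb.

M ≈ 1502 ppb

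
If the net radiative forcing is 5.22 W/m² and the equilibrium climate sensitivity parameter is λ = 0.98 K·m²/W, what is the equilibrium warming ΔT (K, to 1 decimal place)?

ΔT = λ ΔF = 0.98 × 5.22 = 5.1156 K.

ΔT = 5.1 K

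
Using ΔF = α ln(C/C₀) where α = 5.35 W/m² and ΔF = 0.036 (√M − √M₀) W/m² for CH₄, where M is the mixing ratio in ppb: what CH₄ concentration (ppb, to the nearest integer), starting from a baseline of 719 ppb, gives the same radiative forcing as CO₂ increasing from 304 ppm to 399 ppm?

CO₂ forcing: 5.35 × ln(399/304) = 5.35 × 0.271934 = 1.45485 W/m².
Set 0.036(√M − √719) = 1.45485: √M = 1.45485/0.036 + √719 = 40.4125 + 26.8142 = 67.2267.
M = (67.2267)² = 4519.43 ppb.

M ≈ 4519 ppb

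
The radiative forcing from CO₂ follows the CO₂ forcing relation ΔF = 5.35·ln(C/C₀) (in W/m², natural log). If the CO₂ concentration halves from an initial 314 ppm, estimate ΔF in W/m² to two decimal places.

ΔF = 5.35 × ln(0.5) = 5.35 × -0.69315 = -3.7084 W/m².

ΔF = -3.71 W/m²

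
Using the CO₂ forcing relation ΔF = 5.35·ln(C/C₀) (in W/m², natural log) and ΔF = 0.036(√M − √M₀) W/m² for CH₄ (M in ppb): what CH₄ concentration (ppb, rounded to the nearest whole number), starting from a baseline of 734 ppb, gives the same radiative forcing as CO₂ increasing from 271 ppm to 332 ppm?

CO₂ forcing: 5.35 × ln(332/271) = 5.35 × 0.203016 = 1.08614 W/m².
Set 0.036(√M − √734) = 1.08614: √M = 1.08614/0.036 + √734 = 30.1706 + 27.0924 = 57.2630.
M = (57.2630)² = 3279.05 ppb.

M ≈ 3279 ppb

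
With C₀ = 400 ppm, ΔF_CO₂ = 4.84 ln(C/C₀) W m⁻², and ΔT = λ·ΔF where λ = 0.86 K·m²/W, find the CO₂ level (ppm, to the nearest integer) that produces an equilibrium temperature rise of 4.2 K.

C ≈ 1097 ppm

Required forcing: ΔF = ΔT/λ = 4.2/0.86 = 4.8837 W/m².
Then ln(C/400) = ΔF/4.84 = 4.8837/4.84 = 1.00903.
So C = 400 × e^1.00903 = 400 × 2.74294 = 1097.18 ppm.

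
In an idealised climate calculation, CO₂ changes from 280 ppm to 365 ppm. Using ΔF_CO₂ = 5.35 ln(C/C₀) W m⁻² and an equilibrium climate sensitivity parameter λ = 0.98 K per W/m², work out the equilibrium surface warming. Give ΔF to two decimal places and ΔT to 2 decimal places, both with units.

CO₂: 5.35 × ln(365/280) = 5.35 × ln(1.30357) = 5.35 × 0.26511 = 1.4183 W/m².
ΔT = λ ΔF = 0.98 × 1.42 = 1.3916 K.

ΔF = 1.42 W/m²; ΔT = 1.39 K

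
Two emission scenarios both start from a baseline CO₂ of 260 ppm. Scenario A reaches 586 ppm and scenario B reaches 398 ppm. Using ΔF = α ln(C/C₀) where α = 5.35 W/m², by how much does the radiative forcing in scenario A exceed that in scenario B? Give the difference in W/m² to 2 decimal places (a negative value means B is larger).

ΔF_A − ΔF_B = 2.07 W/m²

ΔF_A = 5.35 ln(586/260) = 5.35 × 0.81264 = 4.3476 W/m².
ΔF_B = 5.35 ln(398/260) = 5.35 × 0.42577 = 2.2779 W/m².
Difference: 4.3476 − 2.2779 = 2.0697 W/m².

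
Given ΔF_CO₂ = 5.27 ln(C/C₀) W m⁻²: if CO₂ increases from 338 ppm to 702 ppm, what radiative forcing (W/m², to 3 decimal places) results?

ΔF = 3.852 W/m²

CO₂: 5.27 × ln(702/338) = 5.27 × ln(2.07692) = 5.27 × 0.73089 = 3.8518 W/m².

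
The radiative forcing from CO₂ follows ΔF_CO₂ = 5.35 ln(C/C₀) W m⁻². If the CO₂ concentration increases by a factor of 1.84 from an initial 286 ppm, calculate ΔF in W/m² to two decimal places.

ΔF = 5.35 × ln(1.84) = 5.35 × 0.60977 = 3.2623 W/m².

ΔF = 3.26 W/m²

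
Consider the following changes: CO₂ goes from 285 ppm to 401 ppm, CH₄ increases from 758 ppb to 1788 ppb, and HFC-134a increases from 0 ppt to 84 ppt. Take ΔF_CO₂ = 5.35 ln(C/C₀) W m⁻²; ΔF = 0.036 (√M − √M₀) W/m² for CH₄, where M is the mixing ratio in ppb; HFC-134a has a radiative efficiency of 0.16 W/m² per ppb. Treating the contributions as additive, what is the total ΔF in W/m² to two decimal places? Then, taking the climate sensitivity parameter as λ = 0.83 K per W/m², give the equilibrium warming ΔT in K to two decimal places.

ΔF = 2.37 W/m²; ΔT = 1.97 K

CO₂: 5.35 × ln(401/285) = 5.35 × ln(1.40702) = 5.35 × 0.34147 = 1.8269 W/m².
CH₄: 0.036 × (√1788 − √758) = 0.036 × (42.2847 − 27.5318) = 0.036 × 14.7529 = 0.5311 W/m².
HFC-134a: Δ = 84 − 0 = 84 ppt = 0.084 ppb; ΔF = 0.16 × 0.084 = 0.0134 W/m².
Total ΔF = 1.8269 + 0.5311 + 0.0134 = 2.3714 W/m².
ΔT = λ ΔF = 0.83 × 2.37 = 1.9671 K.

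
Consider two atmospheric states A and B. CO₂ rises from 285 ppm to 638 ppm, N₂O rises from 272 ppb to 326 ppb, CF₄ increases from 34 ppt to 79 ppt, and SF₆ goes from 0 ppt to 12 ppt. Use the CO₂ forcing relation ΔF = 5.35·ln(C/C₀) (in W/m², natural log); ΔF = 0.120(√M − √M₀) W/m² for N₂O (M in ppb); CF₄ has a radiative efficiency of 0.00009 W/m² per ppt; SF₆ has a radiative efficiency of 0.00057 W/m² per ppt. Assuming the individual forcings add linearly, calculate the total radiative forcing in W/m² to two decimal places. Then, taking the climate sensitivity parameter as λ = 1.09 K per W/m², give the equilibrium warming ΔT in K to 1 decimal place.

CO₂: 5.35 × ln(638/285) = 5.35 × ln(2.23860) = 5.35 × 0.80585 = 4.3113 W/m².
N₂O: 0.120 × (√326 − √272) = 0.120 × (18.0555 − 16.4924) = 0.120 × 1.5631 = 0.1876 W/m².
CF₄: ΔF = 0.00009 × (79 − 34) = 0.00009 × 45 = 0.0041 W/m².
SF₆: ΔF = 0.00057 × (12 − 0) = 0.00057 × 12 = 0.0068 W/m².
Total ΔF = 4.3113 + 0.1876 + 0.0041 + 0.0068 = 4.5098 W/m².
ΔT = λ ΔF = 1.09 × 4.51 = 4.9159 K.

ΔF = 4.51 W/m²; ΔT = 4.9 K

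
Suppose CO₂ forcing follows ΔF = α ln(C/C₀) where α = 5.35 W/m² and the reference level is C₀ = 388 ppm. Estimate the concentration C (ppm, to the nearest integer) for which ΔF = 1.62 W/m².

C ≈ 525 ppm

Set 5.35 ln(C/388) = 1.62, so ln(C/388) = 1.62/5.35 = 0.30280.
Then C/388 = e^0.30280 = 1.35364, giving C = 388 × 1.35364 = 525.21 ppm.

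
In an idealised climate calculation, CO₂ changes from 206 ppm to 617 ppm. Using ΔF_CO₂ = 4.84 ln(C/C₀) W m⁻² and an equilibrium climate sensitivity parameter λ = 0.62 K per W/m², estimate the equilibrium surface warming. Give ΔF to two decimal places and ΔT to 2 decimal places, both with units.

CO₂: 4.84 × ln(617/206) = 4.84 × ln(2.99515) = 4.84 × 1.09699 = 5.3094 W/m².
ΔT = λ ΔF = 0.62 × 5.31 = 3.2922 K.

ΔF = 5.31 W/m²; ΔT = 3.29 K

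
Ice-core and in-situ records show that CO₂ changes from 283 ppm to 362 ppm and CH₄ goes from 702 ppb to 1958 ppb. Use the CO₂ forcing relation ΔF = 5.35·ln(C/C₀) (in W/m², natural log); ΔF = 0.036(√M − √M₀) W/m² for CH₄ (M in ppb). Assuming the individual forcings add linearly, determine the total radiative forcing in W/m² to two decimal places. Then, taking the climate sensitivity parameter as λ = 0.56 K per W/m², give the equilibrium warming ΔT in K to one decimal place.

CO₂: 5.35 × ln(362/283) = 5.35 × ln(1.27915) = 5.35 × 0.24620 = 1.3172 W/m².
CH₄: 0.036 × (√1958 − √702) = 0.036 × (44.2493 − 26.4953) = 0.036 × 17.7540 = 0.6391 W/m².
Total ΔF = 1.3172 + 0.6391 = 1.9563 W/m².
ΔT = λ ΔF = 0.56 × 1.96 = 1.0976 K.

ΔF = 1.96 W/m²; ΔT = 1.1 K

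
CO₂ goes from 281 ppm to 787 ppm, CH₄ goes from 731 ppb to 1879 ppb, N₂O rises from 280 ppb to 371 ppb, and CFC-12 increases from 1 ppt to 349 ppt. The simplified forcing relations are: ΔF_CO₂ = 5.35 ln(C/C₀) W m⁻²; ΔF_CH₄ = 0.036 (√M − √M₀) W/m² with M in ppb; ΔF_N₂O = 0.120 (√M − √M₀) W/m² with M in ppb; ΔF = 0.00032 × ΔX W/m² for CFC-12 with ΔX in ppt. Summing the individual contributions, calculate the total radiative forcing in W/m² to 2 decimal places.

CO₂: 5.35 × ln(787/281) = 5.35 × ln(2.80071) = 5.35 × 1.02987 = 5.5098 W/m².
CH₄: 0.036 × (√1879 − √731) = 0.036 × (43.3474 − 27.0370) = 0.036 × 16.3104 = 0.5872 W/m².
N₂O: 0.120 × (√371 − √280) = 0.120 × (19.2614 − 16.7332) = 0.120 × 2.5282 = 0.3034 W/m².
CFC-12: ΔF = 0.00032 × (349 − 1) = 0.00032 × 348 = 0.1114 W/m².
Total ΔF = 5.5098 + 0.5872 + 0.3034 + 0.1114 = 6.5118 W/m².

ΔF = 6.51 W/m²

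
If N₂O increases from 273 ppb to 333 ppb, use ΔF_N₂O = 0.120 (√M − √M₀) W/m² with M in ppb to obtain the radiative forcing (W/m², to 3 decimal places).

ΔF = 0.207 W/m²

N₂O: 0.120 × (√333 − √273) = 0.120 × (18.2483 − 16.5227) = 0.120 × 1.7256 = 0.2071 W/m².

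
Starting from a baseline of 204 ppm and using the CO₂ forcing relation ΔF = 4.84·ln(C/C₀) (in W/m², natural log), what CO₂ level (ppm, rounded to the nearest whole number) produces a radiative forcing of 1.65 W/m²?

C ≈ 287 ppm

Set 4.84 ln(C/204) = 1.65, so ln(C/204) = 1.65/4.84 = 0.34091.
Then C/204 = e^0.34091 = 1.40623, giving C = 204 × 1.40623 = 286.87 ppm.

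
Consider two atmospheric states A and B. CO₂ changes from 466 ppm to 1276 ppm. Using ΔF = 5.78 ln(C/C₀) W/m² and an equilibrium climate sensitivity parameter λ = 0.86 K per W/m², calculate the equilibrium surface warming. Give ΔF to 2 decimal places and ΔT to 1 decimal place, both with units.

CO₂: 5.78 × ln(1276/466) = 5.78 × ln(2.73820) = 5.78 × 1.00730 = 5.8222 W/m².
ΔT = λ ΔF = 0.86 × 5.82 = 5.0052 K.

ΔF = 5.82 W/m²; ΔT = 5.0 K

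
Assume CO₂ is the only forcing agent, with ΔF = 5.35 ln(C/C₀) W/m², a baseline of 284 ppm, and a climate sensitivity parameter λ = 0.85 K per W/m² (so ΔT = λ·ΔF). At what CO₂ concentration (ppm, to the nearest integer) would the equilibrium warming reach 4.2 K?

C ≈ 715 ppm

Required forcing: ΔF = ΔT/λ = 4.2/0.85 = 4.9412 W/m².
Then ln(C/284) = ΔF/5.35 = 4.9412/5.35 = 0.92359.
So C = 284 × e^0.92359 = 284 × 2.51831 = 715.20 ppm.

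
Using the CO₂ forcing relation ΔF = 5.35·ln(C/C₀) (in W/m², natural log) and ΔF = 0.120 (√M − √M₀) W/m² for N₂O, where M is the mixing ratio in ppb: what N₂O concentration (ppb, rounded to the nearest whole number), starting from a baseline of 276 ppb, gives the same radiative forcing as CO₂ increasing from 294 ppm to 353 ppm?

M ≈ 613 ppb

CO₂ forcing: 5.35 × ln(353/294) = 5.35 × 0.182888 = 0.97845 W/m².
Set 0.120(√M − √276) = 0.97845: √M = 0.97845/0.120 + √276 = 8.1538 + 16.6132 = 24.7670.
M = (24.7670)² = 613.40 ppb.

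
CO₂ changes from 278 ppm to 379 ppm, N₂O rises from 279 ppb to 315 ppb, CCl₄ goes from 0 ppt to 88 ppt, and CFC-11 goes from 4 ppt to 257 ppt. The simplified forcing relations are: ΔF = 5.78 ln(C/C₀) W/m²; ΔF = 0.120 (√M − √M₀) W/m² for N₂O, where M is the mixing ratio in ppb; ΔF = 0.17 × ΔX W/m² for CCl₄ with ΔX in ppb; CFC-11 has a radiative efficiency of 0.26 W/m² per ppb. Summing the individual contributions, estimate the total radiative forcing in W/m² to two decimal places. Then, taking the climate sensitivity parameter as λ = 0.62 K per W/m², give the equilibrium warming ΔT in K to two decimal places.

ΔF = 2.00 W/m²; ΔT = 1.24 K

CO₂: 5.78 × ln(379/278) = 5.78 × ln(1.36331) = 5.78 × 0.30992 = 1.7913 W/m².
N₂O: 0.120 × (√315 − √279) = 0.120 × (17.7482 − 16.7033) = 0.120 × 1.0449 = 0.1254 W/m².
CCl₄: Δ = 88 − 0 = 88 ppt = 0.088 ppb; ΔF = 0.17 × 0.088 = 0.0150 W/m².
CFC-11: Δ = 257 − 4 = 253 ppt = 0.253 ppb; ΔF = 0.26 × 0.253 = 0.0658 W/m².
Total ΔF = 1.7913 + 0.1254 + 0.0150 + 0.0658 = 1.9975 W/m².
ΔT = λ ΔF = 0.62 × 2.00 = 1.2400 K.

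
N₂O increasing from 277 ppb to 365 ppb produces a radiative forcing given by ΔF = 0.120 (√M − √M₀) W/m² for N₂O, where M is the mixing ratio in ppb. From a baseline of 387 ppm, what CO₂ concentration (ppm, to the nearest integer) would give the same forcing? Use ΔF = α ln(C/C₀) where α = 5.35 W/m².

C ≈ 409 ppm

N₂O forcing: 0.120 × (√365 − √277) = 0.120 × (19.1050 − 16.6433) = 0.120 × 2.4617 = 0.29540 W/m².
Set 5.35 ln(C/387) = 0.29540: ln(C/387) = 0.29540/5.35 = 0.05521, so C = 387 × e^0.05521 = 387 × 1.05676 = 408.97 ppm.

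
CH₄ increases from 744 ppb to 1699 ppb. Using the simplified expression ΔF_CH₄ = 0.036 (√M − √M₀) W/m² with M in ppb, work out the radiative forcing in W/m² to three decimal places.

ΔF = 0.502 W/m²

CH₄: 0.036 × (√1699 − √744) = 0.036 × (41.2189 − 27.2764) = 0.036 × 13.9425 = 0.5019 W/m².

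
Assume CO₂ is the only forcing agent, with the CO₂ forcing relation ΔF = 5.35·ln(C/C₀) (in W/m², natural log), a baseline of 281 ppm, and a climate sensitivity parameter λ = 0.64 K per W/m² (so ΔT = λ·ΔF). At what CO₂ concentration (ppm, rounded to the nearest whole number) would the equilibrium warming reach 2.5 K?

Required forcing: ΔF = ΔT/λ = 2.5/0.64 = 3.9063 W/m².
Then ln(C/281) = ΔF/5.35 = 3.9063/5.35 = 0.73015.
So C = 281 × e^0.73015 = 281 × 2.07539 = 583.18 ppm.

C ≈ 583 ppm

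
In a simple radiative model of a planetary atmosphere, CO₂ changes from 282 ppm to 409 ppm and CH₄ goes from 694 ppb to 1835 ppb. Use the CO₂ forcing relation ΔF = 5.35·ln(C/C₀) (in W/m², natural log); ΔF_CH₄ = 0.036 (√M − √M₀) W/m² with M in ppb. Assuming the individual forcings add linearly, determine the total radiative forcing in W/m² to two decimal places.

ΔF = 2.58 W/m²

CO₂: 5.35 × ln(409/282) = 5.35 × ln(1.45035) = 5.35 × 0.37180 = 1.9891 W/m².
CH₄: 0.036 × (√1835 − √694) = 0.036 × (42.8369 − 26.3439) = 0.036 × 16.4930 = 0.5937 W/m².
Total ΔF = 1.9891 + 0.5937 = 2.5828 W/m².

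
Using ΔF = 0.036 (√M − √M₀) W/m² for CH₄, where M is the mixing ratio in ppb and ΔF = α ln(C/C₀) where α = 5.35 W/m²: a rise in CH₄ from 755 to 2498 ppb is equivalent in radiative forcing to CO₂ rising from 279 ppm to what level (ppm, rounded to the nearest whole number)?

C ≈ 325 ppm

CH₄ forcing: 0.036 × (√2498 − √755) = 0.036 × (49.9800 − 27.4773) = 0.036 × 22.5027 = 0.81010 W/m².
Set 5.35 ln(C/279) = 0.81010: ln(C/279) = 0.81010/5.35 = 0.15142, so C = 279 × e^0.15142 = 279 × 1.16349 = 324.61 ppm.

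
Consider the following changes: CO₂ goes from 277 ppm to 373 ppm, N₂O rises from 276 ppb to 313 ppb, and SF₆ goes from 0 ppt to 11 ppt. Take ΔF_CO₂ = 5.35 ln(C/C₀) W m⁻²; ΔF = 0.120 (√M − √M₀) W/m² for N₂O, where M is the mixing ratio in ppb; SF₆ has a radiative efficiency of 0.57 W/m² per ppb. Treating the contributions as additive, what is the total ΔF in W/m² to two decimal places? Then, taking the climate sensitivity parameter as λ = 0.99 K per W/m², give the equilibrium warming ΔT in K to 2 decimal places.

ΔF = 1.73 W/m²; ΔT = 1.71 K

CO₂: 5.35 × ln(373/277) = 5.35 × ln(1.34657) = 5.35 × 0.29756 = 1.5919 W/m².
N₂O: 0.120 × (√313 − √276) = 0.120 × (17.6918 − 16.6132) = 0.120 × 1.0786 = 0.1294 W/m².
SF₆: Δ = 11 − 0 = 11 ppt = 0.011 ppb; ΔF = 0.57 × 0.011 = 0.0063 W/m².
Total ΔF = 1.5919 + 0.1294 + 0.0063 = 1.7276 W/m².
ΔT = λ ΔF = 0.99 × 1.73 = 1.7127 K.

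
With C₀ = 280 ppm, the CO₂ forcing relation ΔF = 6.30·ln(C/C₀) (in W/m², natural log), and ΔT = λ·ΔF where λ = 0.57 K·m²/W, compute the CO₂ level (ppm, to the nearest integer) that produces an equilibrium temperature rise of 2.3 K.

C ≈ 531 ppm

Required forcing: ΔF = ΔT/λ = 2.3/0.57 = 4.0351 W/m².
Then ln(C/280) = ΔF/6.30 = 4.0351/6.30 = 0.64049.
So C = 280 × e^0.64049 = 280 × 1.89741 = 531.27 ppm.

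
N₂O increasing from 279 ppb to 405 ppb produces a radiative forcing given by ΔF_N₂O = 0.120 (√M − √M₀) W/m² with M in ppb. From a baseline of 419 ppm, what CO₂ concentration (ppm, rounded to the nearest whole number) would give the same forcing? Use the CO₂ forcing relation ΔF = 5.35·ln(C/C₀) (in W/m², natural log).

N₂O forcing: 0.120 × (√405 − √279) = 0.120 × (20.1246 − 16.7033) = 0.120 × 3.4213 = 0.41056 W/m².
Set 5.35 ln(C/419) = 0.41056: ln(C/419) = 0.41056/5.35 = 0.07674, so C = 419 × e^0.07674 = 419 × 1.07976 = 452.42 ppm.

C ≈ 452 ppm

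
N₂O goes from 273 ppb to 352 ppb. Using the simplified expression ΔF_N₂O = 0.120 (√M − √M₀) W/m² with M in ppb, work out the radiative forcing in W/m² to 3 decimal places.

ΔF = 0.269 W/m²

N₂O: 0.120 × (√352 − √273) = 0.120 × (18.7617 − 16.5227) = 0.120 × 2.2390 = 0.2687 W/m².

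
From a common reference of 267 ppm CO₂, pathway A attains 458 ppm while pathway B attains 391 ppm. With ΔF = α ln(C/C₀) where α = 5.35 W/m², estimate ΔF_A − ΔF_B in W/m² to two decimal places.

ΔF_A = 5.35 ln(458/267) = 5.35 × 0.53962 = 2.8870 W/m².
ΔF_B = 5.35 ln(391/267) = 5.35 × 0.38146 = 2.0408 W/m².
Difference: 2.8870 − 2.0408 = 0.8462 W/m².

ΔF_A − ΔF_B = 0.85 W/m²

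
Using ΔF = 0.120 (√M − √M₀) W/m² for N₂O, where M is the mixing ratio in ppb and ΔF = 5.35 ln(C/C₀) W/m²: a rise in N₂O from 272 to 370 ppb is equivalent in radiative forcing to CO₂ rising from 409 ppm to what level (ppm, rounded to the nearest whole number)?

N₂O forcing: 0.120 × (√370 − √272) = 0.120 × (19.2354 − 16.4924) = 0.120 × 2.7430 = 0.32916 W/m².
Set 5.35 ln(C/409) = 0.32916: ln(C/409) = 0.32916/5.35 = 0.06153, so C = 409 × e^0.06153 = 409 × 1.06346 = 434.96 ppm.

C ≈ 435 ppm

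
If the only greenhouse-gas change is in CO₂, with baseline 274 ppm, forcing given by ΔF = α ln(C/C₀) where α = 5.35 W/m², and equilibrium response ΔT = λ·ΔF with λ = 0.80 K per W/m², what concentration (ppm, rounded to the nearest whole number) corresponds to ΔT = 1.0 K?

Required forcing: ΔF = ΔT/λ = 1.0/0.80 = 1.2500 W/m².
Then ln(C/274) = ΔF/5.35 = 1.2500/5.35 = 0.23364.
So C = 274 × e^0.23364 = 274 × 1.26319 = 346.11 ppm.

C ≈ 346 ppm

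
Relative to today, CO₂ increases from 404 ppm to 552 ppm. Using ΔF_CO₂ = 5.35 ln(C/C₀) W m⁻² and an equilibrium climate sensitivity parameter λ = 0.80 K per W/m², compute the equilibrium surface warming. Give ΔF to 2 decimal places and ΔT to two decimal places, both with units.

ΔF = 1.67 W/m²; ΔT = 1.34 K

CO₂: 5.35 × ln(552/404) = 5.35 × ln(1.36634) = 5.35 × 0.31214 = 1.6699 W/m².
ΔT = λ ΔF = 0.80 × 1.67 = 1.3360 K.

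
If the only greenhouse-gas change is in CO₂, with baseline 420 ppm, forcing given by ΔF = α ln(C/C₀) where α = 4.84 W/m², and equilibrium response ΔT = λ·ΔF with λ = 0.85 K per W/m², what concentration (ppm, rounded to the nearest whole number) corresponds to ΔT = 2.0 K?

C ≈ 683 ppm

Required forcing: ΔF = ΔT/λ = 2.0/0.85 = 2.3529 W/m².
Then ln(C/420) = ΔF/4.84 = 2.3529/4.84 = 0.48614.
So C = 420 × e^0.48614 = 420 × 1.62603 = 682.93 ppm.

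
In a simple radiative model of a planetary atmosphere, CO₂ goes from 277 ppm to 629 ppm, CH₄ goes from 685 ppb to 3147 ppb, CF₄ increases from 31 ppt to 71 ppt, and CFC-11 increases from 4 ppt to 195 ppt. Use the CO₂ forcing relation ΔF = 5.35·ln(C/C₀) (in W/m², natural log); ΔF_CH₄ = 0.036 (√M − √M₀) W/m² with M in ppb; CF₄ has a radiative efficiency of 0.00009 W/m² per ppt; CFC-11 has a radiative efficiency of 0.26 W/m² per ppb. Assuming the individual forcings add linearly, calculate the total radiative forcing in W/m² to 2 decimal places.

ΔF = 5.52 W/m²

CO₂: 5.35 × ln(629/277) = 5.35 × ln(2.27076) = 5.35 × 0.82011 = 4.3876 W/m².
CH₄: 0.036 × (√3147 − √685) = 0.036 × (56.0981 − 26.1725) = 0.036 × 29.9256 = 1.0773 W/m².
CF₄: ΔF = 0.00009 × (71 − 31) = 0.00009 × 40 = 0.0036 W/m².
CFC-11: Δ = 195 − 4 = 191 ppt = 0.191 ppb; ΔF = 0.26 × 0.191 = 0.0497 W/m².
Total ΔF = 4.3876 + 1.0773 + 0.0036 + 0.0497 = 5.5182 W/m².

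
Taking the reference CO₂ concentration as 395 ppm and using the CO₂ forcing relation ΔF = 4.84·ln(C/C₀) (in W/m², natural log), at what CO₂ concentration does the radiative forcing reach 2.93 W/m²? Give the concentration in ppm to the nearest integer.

C ≈ 724 ppm

Set 4.84 ln(C/395) = 2.93, so ln(C/395) = 2.93/4.84 = 0.60537.
Then C/395 = e^0.60537 = 1.83193, giving C = 395 × 1.83193 = 723.61 ppm.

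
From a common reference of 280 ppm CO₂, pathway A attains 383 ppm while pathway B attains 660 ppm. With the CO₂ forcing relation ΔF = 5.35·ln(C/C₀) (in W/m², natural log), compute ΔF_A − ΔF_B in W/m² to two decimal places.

ΔF_A − ΔF_B = -2.91 W/m²

ΔF_A = 5.35 ln(383/280) = 5.35 × 0.31325 = 1.6759 W/m².
ΔF_B = 5.35 ln(660/280) = 5.35 × 0.85745 = 4.5874 W/m².
Difference: 1.6759 − 4.5874 = -2.9115 W/m².
(Equivalently, ΔF_A − ΔF_B = 5.35 ln(383/660) = 5.35 × -0.54420 = -2.9115 W/m².)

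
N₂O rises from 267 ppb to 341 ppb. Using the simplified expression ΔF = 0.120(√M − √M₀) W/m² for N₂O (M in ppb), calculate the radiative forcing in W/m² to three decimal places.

ΔF = 0.255 W/m²

N₂O: 0.120 × (√341 − √267) = 0.120 × (18.4662 − 16.3401) = 0.120 × 2.1261 = 0.2551 W/m².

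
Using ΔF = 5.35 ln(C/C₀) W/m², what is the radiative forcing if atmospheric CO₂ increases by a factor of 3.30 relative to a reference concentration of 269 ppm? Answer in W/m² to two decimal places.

ΔF = 5.35 × ln(3.30) = 5.35 × 1.19392 = 6.3875 W/m².

ΔF = 6.39 W/m²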